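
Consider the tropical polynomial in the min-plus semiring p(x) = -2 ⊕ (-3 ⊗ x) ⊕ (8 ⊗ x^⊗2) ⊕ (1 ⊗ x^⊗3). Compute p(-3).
p(-3) = -8

A tropical monomial a ⊗ x^⊗i evaluates to a + i · x. Evaluating each term at x = -3:
  Term 0 contributes -2 + 0 · -3 = -2
  Term 1 contributes -3 + 1 · -3 = -6
  Term 2 contributes 8 + 2 · -3 = 2
  Term 3 contributes 1 + 3 · -3 = -8
p(-3) = ⊕ of these = min[-2, -6, 2, -8] = -8.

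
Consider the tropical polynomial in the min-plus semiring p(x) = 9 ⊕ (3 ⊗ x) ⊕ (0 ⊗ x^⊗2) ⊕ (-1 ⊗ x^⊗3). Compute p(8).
p(8) = 9

A tropical monomial a ⊗ x^⊗i evaluates to a + i · x. Evaluating each term at x = 8:
  Term 0 contributes 9 + 0 · 8 = 9
  Term 1 contributes 3 + 1 · 8 = 11
  Term 2 contributes 0 + 2 · 8 = 16
  Term 3 contributes -1 + 3 · 8 = 23
p(8) = ⊕ of these = min[9, 11, 16, 23] = 9.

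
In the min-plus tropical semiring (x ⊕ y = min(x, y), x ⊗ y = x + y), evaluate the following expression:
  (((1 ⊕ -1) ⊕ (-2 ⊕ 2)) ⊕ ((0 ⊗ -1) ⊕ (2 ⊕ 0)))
(((1 ⊕ -1) ⊕ (-2 ⊕ 2)) ⊕ ((0 ⊗ -1) ⊕ (2 ⊕ 0))) = -2

Expand innermost to outermost. Recall ⊕ takes the minimum of its arguments and ⊗ takes their sum. Working out the expression (((1 ⊕ -1) ⊕ (-2 ⊕ 2)) ⊕ ((0 ⊗ -1) ⊕ (2 ⊕ 0))) gives -2.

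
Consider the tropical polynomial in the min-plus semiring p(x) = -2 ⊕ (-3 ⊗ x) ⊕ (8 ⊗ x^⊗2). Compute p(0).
p(0) = -3

A tropical monomial a ⊗ x^⊗i evaluates to a + i · x. Evaluating each term at x = 0:
  Term 0 contributes -2 + 0 · 0 = -2
  Term 1 contributes -3 + 1 · 0 = -3
  Term 2 contributes 8 + 2 · 0 = 8
p(0) = ⊕ of these = min[-2, -3, 8] = -3.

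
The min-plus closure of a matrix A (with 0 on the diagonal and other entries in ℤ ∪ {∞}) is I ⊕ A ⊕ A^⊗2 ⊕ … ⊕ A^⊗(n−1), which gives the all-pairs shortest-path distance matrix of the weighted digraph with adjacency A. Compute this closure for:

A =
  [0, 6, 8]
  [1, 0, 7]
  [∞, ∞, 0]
Closure =
  [0, 6, 8]
  [1, 0, 7]
  [∞, ∞, 0]

This is the Floyd-Warshall all-pairs shortest-path computation. For each intermediate vertex k = 0, 1, …, 2, update dist[i][j] ← min(dist[i][j], dist[i][k] + dist[k][j]). The final matrix gives, for each (i, j), the minimum total weight of any directed path from i to j (possibly empty when i = j).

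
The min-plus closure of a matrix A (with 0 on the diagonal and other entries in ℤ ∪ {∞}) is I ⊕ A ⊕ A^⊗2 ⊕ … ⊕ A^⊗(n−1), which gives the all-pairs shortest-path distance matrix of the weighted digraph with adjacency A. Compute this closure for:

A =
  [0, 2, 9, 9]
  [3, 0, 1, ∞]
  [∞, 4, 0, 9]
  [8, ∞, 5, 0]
Closure =
  [0, 2, 3, 9]
  [3, 0, 1, 10]
  [7, 4, 0, 9]
  [8, 9, 5, 0]

This is the Floyd-Warshall all-pairs shortest-path computation. For each intermediate vertex k = 0, 1, …, 3, update dist[i][j] ← min(dist[i][j], dist[i][k] + dist[k][j]). The final matrix gives, for each (i, j), the minimum total weight of any directed path from i to j (possibly empty when i = j).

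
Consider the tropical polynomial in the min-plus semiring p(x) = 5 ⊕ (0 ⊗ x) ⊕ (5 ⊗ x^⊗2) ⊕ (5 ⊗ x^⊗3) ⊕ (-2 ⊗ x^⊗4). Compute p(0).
p(0) = -2

A tropical monomial a ⊗ x^⊗i evaluates to a + i · x. Evaluating each term at x = 0:
  Term 0 contributes 5 + 0 · 0 = 5
  Term 1 contributes 0 + 1 · 0 = 0
  Term 2 contributes 5 + 2 · 0 = 5
  Term 3 contributes 5 + 3 · 0 = 5
  Term 4 contributes -2 + 4 · 0 = -2
p(0) = ⊕ of these = min[5, 0, 5, 5, -2] = -2.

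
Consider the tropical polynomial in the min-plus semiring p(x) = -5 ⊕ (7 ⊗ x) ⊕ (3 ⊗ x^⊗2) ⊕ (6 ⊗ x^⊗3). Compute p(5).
p(5) = -5

A tropical monomial a ⊗ x^⊗i evaluates to a + i · x. Evaluating each term at x = 5:
  Term 0 contributes -5 + 0 · 5 = -5
  Term 1 contributes 7 + 1 · 5 = 12
  Term 2 contributes 3 + 2 · 5 = 13
  Term 3 contributes 6 + 3 · 5 = 21
p(5) = ⊕ of these = min[-5, 12, 13, 21] = -5.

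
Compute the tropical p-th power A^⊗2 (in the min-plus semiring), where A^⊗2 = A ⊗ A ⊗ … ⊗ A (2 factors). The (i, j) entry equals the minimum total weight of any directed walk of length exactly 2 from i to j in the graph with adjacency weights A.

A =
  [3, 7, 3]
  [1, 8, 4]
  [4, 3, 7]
A^⊗2 =
  [6, 6, 6]
  [4, 7, 4]
  [4, 10, 7]

Each entry (A^⊗2)_ij equals the minimum over all length-2 walks i = v_0 → v_1 → … → v_2 = j of Σ_t A[v_t][v_{t+1}]. For example, for (i, j) = (0, 2) we minimise over 3 possible intermediate vertex sequences; the minimum is 6, attained along the walk 0 → 0 → 2.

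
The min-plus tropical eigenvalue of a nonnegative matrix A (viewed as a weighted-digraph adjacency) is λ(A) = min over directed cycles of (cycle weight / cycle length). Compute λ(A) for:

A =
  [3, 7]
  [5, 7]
λ(A) = 3

Enumerate directed cycles and compute their means (weight / length). Sample:
  cycle 0 → 0: weight = 3, length = 1, mean = 3/1 ≈ 3.000
  cycle 1 → 1: weight = 7, length = 1, mean = 7/1 ≈ 7.000
  cycle 0 → 1 → 0: weight = 12, length = 2, mean = 12/2 ≈ 6.000
  cycle 1 → 0 → 1: weight = 12, length = 2, mean = 12/2 ≈ 6.000
Minimum mean = 3.000, attained e.g. along the cycle 0 → 0 with weight 3 and length 1. So λ(A) = 3/1 = 3.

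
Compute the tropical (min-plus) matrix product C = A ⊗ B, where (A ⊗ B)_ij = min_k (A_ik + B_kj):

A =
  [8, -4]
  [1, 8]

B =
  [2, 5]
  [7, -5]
A ⊗ B =
  [3, -9]
  [3, 3]

Apply the min-plus product entry-by-entry:
  C[0][0] = min over k of (A[0][0] + B[0][0] = 8 + 2 = 10, A[0][1] + B[1][0] = -4 + 7 = 3) = 3 (attained at k = 1)
  C[0][1] = min over k of (A[0][0] + B[0][1] = 8 + 5 = 13, A[0][1] + B[1][1] = -4 + -5 = -9) = -9 (attained at k = 1)
  C[1][0] = min over k of (A[1][0] + B[0][0] = 1 + 2 = 3, A[1][1] + B[1][0] = 8 + 7 = 15) = 3 (attained at k = 0)
  C[1][1] = min over k of (A[1][0] + B[0][1] = 1 + 5 = 6, A[1][1] + B[1][1] = 8 + -5 = 3) = 3 (attained at k = 1)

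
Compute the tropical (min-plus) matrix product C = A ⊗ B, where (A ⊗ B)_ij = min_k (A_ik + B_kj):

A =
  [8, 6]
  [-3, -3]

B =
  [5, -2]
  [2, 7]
A ⊗ B =
  [8, 6]
  [-1, -5]

Apply the min-plus product entry-by-entry:
  C[0][0] = min over k of (A[0][0] + B[0][0] = 8 + 5 = 13, A[0][1] + B[1][0] = 6 + 2 = 8) = 8 (attained at k = 1)
  C[0][1] = min over k of (A[0][0] + B[0][1] = 8 + -2 = 6, A[0][1] + B[1][1] = 6 + 7 = 13) = 6 (attained at k = 0)
  C[1][0] = min over k of (A[1][0] + B[0][0] = -3 + 5 = 2, A[1][1] + B[1][0] = -3 + 2 = -1) = -1 (attained at k = 1)
  C[1][1] = min over k of (A[1][0] + B[0][1] = -3 + -2 = -5, A[1][1] + B[1][1] = -3 + 7 = 4) = -5 (attained at k = 0)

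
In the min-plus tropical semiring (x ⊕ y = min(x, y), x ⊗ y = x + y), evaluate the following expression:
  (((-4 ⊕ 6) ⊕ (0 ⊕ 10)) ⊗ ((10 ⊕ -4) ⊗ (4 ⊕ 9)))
(((-4 ⊕ 6) ⊕ (0 ⊕ 10)) ⊗ ((10 ⊕ -4) ⊗ (4 ⊕ 9))) = -4

Expand innermost to outermost. Recall ⊕ takes the minimum of its arguments and ⊗ takes their sum. Working out the expression (((-4 ⊕ 6) ⊕ (0 ⊕ 10)) ⊗ ((10 ⊕ -4) ⊗ (4 ⊕ 9))) gives -4.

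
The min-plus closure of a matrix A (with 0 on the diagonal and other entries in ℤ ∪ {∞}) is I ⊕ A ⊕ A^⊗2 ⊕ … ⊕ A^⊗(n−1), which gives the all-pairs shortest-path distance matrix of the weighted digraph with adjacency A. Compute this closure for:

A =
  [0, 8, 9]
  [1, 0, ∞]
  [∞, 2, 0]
Closure =
  [0, 8, 9]
  [1, 0, 10]
  [3, 2, 0]

This is the Floyd-Warshall all-pairs shortest-path computation. For each intermediate vertex k = 0, 1, …, 2, update dist[i][j] ← min(dist[i][j], dist[i][k] + dist[k][j]). The final matrix gives, for each (i, j), the minimum total weight of any directed path from i to j (possibly empty when i = j).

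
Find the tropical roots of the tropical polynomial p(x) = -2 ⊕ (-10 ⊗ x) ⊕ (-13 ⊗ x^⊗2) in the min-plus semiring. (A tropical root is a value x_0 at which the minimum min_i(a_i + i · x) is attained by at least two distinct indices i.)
Roots: {3, 8}

Each tropical root is a break point of the lower envelope of the lines y = a_i + i · x (there are 3 lines, with slopes 0, 1, ..., 2). Only the lines that attain the minimum somewhere contribute to roots; other lines are dominated. Here the surviving (envelope) indices are i = 2, i = 1, i = 0.
Intersections between consecutive envelope lines give the roots: for adjacent envelope indices i < j the intersection is x = (a_i − a_j) / (j − i). Reading off the sorted break points: {3, 8}.
Verification: at each break x_0, at least two indices attain the minimum of min_i(a_i + i · x_0).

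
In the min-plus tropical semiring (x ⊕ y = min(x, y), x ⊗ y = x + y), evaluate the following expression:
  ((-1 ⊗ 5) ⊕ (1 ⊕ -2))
((-1 ⊗ 5) ⊕ (1 ⊕ -2)) = -2

Expand innermost to outermost. Recall ⊕ takes the minimum of its arguments and ⊗ takes their sum. Working out the expression ((-1 ⊗ 5) ⊕ (1 ⊕ -2)) gives -2.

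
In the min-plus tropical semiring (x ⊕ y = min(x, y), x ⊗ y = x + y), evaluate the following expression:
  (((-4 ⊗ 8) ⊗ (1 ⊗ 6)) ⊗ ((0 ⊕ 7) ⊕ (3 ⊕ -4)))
(((-4 ⊗ 8) ⊗ (1 ⊗ 6)) ⊗ ((0 ⊕ 7) ⊕ (3 ⊕ -4))) = 7

Expand innermost to outermost. Recall ⊕ takes the minimum of its arguments and ⊗ takes their sum. Working out the expression (((-4 ⊗ 8) ⊗ (1 ⊗ 6)) ⊗ ((0 ⊕ 7) ⊕ (3 ⊕ -4))) gives 7.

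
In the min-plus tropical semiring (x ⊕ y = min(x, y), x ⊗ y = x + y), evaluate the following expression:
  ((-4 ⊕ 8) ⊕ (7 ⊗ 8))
((-4 ⊕ 8) ⊕ (7 ⊗ 8)) = -4

Expand innermost to outermost. Recall ⊕ takes the minimum of its arguments and ⊗ takes their sum. Working out the expression ((-4 ⊕ 8) ⊕ (7 ⊗ 8)) gives -4.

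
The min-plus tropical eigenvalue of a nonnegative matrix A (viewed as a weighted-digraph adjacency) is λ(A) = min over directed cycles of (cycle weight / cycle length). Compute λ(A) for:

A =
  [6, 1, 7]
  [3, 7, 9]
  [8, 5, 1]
λ(A) = 1

Enumerate directed cycles and compute their means (weight / length). Sample:
  cycle 0 → 0: weight = 6, length = 1, mean = 6/1 ≈ 6.000
  cycle 1 → 1: weight = 7, length = 1, mean = 7/1 ≈ 7.000
  cycle 2 → 2: weight = 1, length = 1, mean = 1/1 ≈ 1.000
  cycle 0 → 1 → 0: weight = 4, length = 2, mean = 4/2 ≈ 2.000
  cycle 0 → 2 → 0: weight = 15, length = 2, mean = 15/2 ≈ 7.500
  cycle 1 → 0 → 1: weight = 4, length = 2, mean = 4/2 ≈ 2.000
Minimum mean = 1.000, attained e.g. along the cycle 2 → 2 with weight 1 and length 1. So λ(A) = 1/1 = 1.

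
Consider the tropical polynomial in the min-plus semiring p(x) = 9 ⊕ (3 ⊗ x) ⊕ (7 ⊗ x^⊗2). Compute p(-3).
p(-3) = 0

A tropical monomial a ⊗ x^⊗i evaluates to a + i · x. Evaluating each term at x = -3:
  Term 0 contributes 9 + 0 · -3 = 9
  Term 1 contributes 3 + 1 · -3 = 0
  Term 2 contributes 7 + 2 · -3 = 1
p(-3) = ⊕ of these = min[9, 0, 1] = 0.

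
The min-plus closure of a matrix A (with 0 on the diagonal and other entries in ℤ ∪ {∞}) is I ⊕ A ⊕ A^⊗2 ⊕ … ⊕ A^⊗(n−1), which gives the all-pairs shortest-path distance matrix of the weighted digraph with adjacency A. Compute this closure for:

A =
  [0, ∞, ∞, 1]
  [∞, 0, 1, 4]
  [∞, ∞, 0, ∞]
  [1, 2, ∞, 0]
Closure =
  [0, 3, 4, 1]
  [5, 0, 1, 4]
  [∞, ∞, 0, ∞]
  [1, 2, 3, 0]

This is the Floyd-Warshall all-pairs shortest-path computation. For each intermediate vertex k = 0, 1, …, 3, update dist[i][j] ← min(dist[i][j], dist[i][k] + dist[k][j]). The final matrix gives, for each (i, j), the minimum total weight of any directed path from i to j (possibly empty when i = j).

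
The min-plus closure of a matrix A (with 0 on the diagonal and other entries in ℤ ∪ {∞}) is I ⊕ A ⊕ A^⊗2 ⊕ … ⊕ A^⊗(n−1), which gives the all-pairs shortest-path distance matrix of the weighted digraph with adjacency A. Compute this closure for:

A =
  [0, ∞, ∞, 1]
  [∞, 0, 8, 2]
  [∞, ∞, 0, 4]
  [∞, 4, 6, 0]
Closure =
  [0, 5, 7, 1]
  [∞, 0, 8, 2]
  [∞, 8, 0, 4]
  [∞, 4, 6, 0]

This is the Floyd-Warshall all-pairs shortest-path computation. For each intermediate vertex k = 0, 1, …, 3, update dist[i][j] ← min(dist[i][j], dist[i][k] + dist[k][j]). The final matrix gives, for each (i, j), the minimum total weight of any directed path from i to j (possibly empty when i = j).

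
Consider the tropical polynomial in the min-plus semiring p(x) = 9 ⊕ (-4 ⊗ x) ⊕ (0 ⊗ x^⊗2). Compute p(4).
p(4) = 0

A tropical monomial a ⊗ x^⊗i evaluates to a + i · x. Evaluating each term at x = 4:
  Term 0 contributes 9 + 0 · 4 = 9
  Term 1 contributes -4 + 1 · 4 = 0
  Term 2 contributes 0 + 2 · 4 = 8
p(4) = ⊕ of these = min[9, 0, 8] = 0.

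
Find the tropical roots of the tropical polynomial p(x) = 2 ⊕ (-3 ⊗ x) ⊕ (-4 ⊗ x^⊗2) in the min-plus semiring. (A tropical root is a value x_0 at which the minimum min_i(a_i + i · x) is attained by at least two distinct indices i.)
Roots: {1, 5}

Each tropical root is a break point of the lower envelope of the lines y = a_i + i · x (there are 3 lines, with slopes 0, 1, ..., 2). Only the lines that attain the minimum somewhere contribute to roots; other lines are dominated. Here the surviving (envelope) indices are i = 2, i = 1, i = 0.
Intersections between consecutive envelope lines give the roots: for adjacent envelope indices i < j the intersection is x = (a_i − a_j) / (j − i). Reading off the sorted break points: {1, 5}.
Verification: at each break x_0, at least two indices attain the minimum of min_i(a_i + i · x_0).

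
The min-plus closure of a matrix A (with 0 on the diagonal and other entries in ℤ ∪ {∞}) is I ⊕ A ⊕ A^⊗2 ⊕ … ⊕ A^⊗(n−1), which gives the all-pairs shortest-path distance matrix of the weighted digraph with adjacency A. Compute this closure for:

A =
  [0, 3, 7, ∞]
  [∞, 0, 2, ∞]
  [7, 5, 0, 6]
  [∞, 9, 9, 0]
Closure =
  [0, 3, 5, 11]
  [9, 0, 2, 8]
  [7, 5, 0, 6]
  [16, 9, 9, 0]

This is the Floyd-Warshall all-pairs shortest-path computation. For each intermediate vertex k = 0, 1, …, 3, update dist[i][j] ← min(dist[i][j], dist[i][k] + dist[k][j]). The final matrix gives, for each (i, j), the minimum total weight of any directed path from i to j (possibly empty when i = j).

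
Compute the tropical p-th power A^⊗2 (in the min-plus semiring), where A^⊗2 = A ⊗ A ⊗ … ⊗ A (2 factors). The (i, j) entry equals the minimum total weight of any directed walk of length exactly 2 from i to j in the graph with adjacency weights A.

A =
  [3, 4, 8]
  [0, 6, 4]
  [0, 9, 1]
A^⊗2 =
  [4, 7, 8]
  [3, 4, 5]
  [1, 4, 2]

Each entry (A^⊗2)_ij equals the minimum over all length-2 walks i = v_0 → v_1 → … → v_2 = j of Σ_t A[v_t][v_{t+1}]. For example, for (i, j) = (0, 2) we minimise over 3 possible intermediate vertex sequences; the minimum is 8, attained along the walk 0 → 1 → 2.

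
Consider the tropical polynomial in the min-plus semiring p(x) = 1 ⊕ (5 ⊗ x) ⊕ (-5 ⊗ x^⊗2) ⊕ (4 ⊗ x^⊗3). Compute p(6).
p(6) = 1

A tropical monomial a ⊗ x^⊗i evaluates to a + i · x. Evaluating each term at x = 6:
  Term 0 contributes 1 + 0 · 6 = 1
  Term 1 contributes 5 + 1 · 6 = 11
  Term 2 contributes -5 + 2 · 6 = 7
  Term 3 contributes 4 + 3 · 6 = 22
p(6) = ⊕ of these = min[1, 11, 7, 22] = 1.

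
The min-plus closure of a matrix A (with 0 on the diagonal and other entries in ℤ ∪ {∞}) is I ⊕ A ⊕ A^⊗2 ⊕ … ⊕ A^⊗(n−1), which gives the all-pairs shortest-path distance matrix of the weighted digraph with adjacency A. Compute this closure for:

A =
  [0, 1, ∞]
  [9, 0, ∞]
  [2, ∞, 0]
Closure =
  [0, 1, ∞]
  [9, 0, ∞]
  [2, 3, 0]

This is the Floyd-Warshall all-pairs shortest-path computation. For each intermediate vertex k = 0, 1, …, 2, update dist[i][j] ← min(dist[i][j], dist[i][k] + dist[k][j]). The final matrix gives, for each (i, j), the minimum total weight of any directed path from i to j (possibly empty when i = j).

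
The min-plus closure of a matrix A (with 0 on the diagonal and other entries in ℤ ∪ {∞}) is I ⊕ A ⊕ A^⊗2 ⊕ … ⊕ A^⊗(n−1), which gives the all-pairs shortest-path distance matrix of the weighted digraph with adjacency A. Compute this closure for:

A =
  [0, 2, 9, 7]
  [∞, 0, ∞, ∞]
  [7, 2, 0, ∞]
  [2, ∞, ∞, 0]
Closure =
  [0, 2, 9, 7]
  [∞, 0, ∞, ∞]
  [7, 2, 0, 14]
  [2, 4, 11, 0]

This is the Floyd-Warshall all-pairs shortest-path computation. For each intermediate vertex k = 0, 1, …, 3, update dist[i][j] ← min(dist[i][j], dist[i][k] + dist[k][j]). The final matrix gives, for each (i, j), the minimum total weight of any directed path from i to j (possibly empty when i = j).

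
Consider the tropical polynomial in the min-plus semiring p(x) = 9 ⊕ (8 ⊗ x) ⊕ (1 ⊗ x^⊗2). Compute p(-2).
p(-2) = -3

A tropical monomial a ⊗ x^⊗i evaluates to a + i · x. Evaluating each term at x = -2:
  Term 0 contributes 9 + 0 · -2 = 9
  Term 1 contributes 8 + 1 · -2 = 6
  Term 2 contributes 1 + 2 · -2 = -3
p(-2) = ⊕ of these = min[9, 6, -3] = -3.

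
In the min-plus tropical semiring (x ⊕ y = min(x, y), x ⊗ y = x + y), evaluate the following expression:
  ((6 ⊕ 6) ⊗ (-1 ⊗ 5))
((6 ⊕ 6) ⊗ (-1 ⊗ 5)) = 10

Expand innermost to outermost. Recall ⊕ takes the minimum of its arguments and ⊗ takes their sum. Working out the expression ((6 ⊕ 6) ⊗ (-1 ⊗ 5)) gives 10.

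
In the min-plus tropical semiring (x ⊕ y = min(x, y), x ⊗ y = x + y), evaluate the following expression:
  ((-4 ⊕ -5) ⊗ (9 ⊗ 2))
((-4 ⊕ -5) ⊗ (9 ⊗ 2)) = 6

Expand innermost to outermost. Recall ⊕ takes the minimum of its arguments and ⊗ takes their sum. Working out the expression ((-4 ⊕ -5) ⊗ (9 ⊗ 2)) gives 6.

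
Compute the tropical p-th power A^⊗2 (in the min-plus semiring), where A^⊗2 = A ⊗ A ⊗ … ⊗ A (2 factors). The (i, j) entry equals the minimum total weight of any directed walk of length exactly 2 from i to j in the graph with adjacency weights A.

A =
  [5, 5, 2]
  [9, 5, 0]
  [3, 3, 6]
A^⊗2 =
  [5, 5, 5]
  [3, 3, 5]
  [8, 8, 3]

Each entry (A^⊗2)_ij equals the minimum over all length-2 walks i = v_0 → v_1 → … → v_2 = j of Σ_t A[v_t][v_{t+1}]. For example, for (i, j) = (0, 2) we minimise over 3 possible intermediate vertex sequences; the minimum is 5, attained along the walk 0 → 1 → 2.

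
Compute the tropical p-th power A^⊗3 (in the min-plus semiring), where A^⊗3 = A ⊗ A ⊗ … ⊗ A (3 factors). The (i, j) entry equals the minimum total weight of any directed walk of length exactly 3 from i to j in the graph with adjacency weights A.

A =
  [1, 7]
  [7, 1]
A^⊗3 =
  [3, 9]
  [9, 3]

Each entry (A^⊗3)_ij equals the minimum over all length-3 walks i = v_0 → v_1 → … → v_3 = j of Σ_t A[v_t][v_{t+1}]. For example, for (i, j) = (0, 1) we minimise over 4 possible intermediate vertex sequences; the minimum is 9, attained along the walk 0 → 0 → 0 → 1.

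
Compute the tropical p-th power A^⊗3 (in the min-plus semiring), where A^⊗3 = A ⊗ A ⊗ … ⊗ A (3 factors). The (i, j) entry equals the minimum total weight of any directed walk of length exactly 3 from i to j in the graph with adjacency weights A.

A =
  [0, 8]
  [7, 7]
A^⊗3 =
  [0, 8]
  [7, 15]

Each entry (A^⊗3)_ij equals the minimum over all length-3 walks i = v_0 → v_1 → … → v_3 = j of Σ_t A[v_t][v_{t+1}]. For example, for (i, j) = (0, 1) we minimise over 4 possible intermediate vertex sequences; the minimum is 8, attained along the walk 0 → 0 → 0 → 1.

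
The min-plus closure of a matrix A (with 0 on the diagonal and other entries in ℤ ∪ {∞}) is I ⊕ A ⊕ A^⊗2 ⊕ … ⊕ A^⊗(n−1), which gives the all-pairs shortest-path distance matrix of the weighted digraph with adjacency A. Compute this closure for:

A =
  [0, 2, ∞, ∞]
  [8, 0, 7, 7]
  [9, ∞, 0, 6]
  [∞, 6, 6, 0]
Closure =
  [0, 2, 9, 9]
  [8, 0, 7, 7]
  [9, 11, 0, 6]
  [14, 6, 6, 0]

This is the Floyd-Warshall all-pairs shortest-path computation. For each intermediate vertex k = 0, 1, …, 3, update dist[i][j] ← min(dist[i][j], dist[i][k] + dist[k][j]). The final matrix gives, for each (i, j), the minimum total weight of any directed path from i to j (possibly empty when i = j).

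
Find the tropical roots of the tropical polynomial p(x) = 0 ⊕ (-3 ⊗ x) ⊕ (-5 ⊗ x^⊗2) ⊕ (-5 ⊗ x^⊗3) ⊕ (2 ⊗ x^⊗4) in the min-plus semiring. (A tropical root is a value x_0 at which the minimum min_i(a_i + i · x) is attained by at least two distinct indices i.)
Roots: {-7, 0, 2, 3}

Each tropical root is a break point of the lower envelope of the lines y = a_i + i · x (there are 5 lines, with slopes 0, 1, ..., 4). Only the lines that attain the minimum somewhere contribute to roots; other lines are dominated. Here the surviving (envelope) indices are i = 4, i = 3, i = 2, i = 1, i = 0.
Intersections between consecutive envelope lines give the roots: for adjacent envelope indices i < j the intersection is x = (a_i − a_j) / (j − i). Reading off the sorted break points: {-7, 0, 2, 3}.
Verification: at each break x_0, at least two indices attain the minimum of min_i(a_i + i · x_0).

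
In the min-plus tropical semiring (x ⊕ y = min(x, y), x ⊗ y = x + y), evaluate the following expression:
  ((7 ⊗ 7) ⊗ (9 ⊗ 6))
((7 ⊗ 7) ⊗ (9 ⊗ 6)) = 29

Expand innermost to outermost. Recall ⊕ takes the minimum of its arguments and ⊗ takes their sum. Working out the expression ((7 ⊗ 7) ⊗ (9 ⊗ 6)) gives 29.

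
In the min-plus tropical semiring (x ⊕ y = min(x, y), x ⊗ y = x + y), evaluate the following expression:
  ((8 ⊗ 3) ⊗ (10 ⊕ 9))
((8 ⊗ 3) ⊗ (10 ⊕ 9)) = 20

Expand innermost to outermost. Recall ⊕ takes the minimum of its arguments and ⊗ takes their sum. Working out the expression ((8 ⊗ 3) ⊗ (10 ⊕ 9)) gives 20.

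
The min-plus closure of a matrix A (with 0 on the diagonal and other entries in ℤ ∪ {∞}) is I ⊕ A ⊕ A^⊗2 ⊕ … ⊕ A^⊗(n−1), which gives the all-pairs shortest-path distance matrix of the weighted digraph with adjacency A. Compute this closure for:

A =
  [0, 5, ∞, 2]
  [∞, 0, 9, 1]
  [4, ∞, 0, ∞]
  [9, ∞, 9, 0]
Closure =
  [0, 5, 11, 2]
  [10, 0, 9, 1]
  [4, 9, 0, 6]
  [9, 14, 9, 0]

This is the Floyd-Warshall all-pairs shortest-path computation. For each intermediate vertex k = 0, 1, …, 3, update dist[i][j] ← min(dist[i][j], dist[i][k] + dist[k][j]). The final matrix gives, for each (i, j), the minimum total weight of any directed path from i to j (possibly empty when i = j).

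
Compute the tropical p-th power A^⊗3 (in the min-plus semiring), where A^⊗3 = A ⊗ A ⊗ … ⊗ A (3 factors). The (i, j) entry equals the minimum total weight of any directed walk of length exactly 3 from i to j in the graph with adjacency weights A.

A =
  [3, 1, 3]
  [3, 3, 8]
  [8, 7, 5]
A^⊗3 =
  [7, 5, 7]
  [7, 7, 9]
  [12, 11, 13]

Each entry (A^⊗3)_ij equals the minimum over all length-3 walks i = v_0 → v_1 → … → v_3 = j of Σ_t A[v_t][v_{t+1}]. For example, for (i, j) = (0, 2) we minimise over 9 possible intermediate vertex sequences; the minimum is 7, attained along the walk 0 → 1 → 0 → 2.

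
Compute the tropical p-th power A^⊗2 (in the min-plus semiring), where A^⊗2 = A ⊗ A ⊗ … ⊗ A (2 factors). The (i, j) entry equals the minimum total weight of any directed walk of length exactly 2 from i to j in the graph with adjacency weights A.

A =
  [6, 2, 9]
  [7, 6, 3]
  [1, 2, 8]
A^⊗2 =
  [9, 8, 5]
  [4, 5, 9]
  [7, 3, 5]

Each entry (A^⊗2)_ij equals the minimum over all length-2 walks i = v_0 → v_1 → … → v_2 = j of Σ_t A[v_t][v_{t+1}]. For example, for (i, j) = (0, 2) we minimise over 3 possible intermediate vertex sequences; the minimum is 5, attained along the walk 0 → 1 → 2.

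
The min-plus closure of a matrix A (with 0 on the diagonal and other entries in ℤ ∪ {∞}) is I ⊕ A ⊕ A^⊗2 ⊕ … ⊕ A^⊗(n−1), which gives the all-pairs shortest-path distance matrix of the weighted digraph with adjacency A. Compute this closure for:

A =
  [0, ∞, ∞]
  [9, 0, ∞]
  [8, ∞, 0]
Closure =
  [0, ∞, ∞]
  [9, 0, ∞]
  [8, ∞, 0]

This is the Floyd-Warshall all-pairs shortest-path computation. For each intermediate vertex k = 0, 1, …, 2, update dist[i][j] ← min(dist[i][j], dist[i][k] + dist[k][j]). The final matrix gives, for each (i, j), the minimum total weight of any directed path from i to j (possibly empty when i = j).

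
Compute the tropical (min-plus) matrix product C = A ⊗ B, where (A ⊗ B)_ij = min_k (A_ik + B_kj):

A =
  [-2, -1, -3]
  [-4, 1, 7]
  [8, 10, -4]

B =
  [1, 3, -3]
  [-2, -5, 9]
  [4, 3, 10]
A ⊗ B =
  [-3, -6, -5]
  [-3, -4, -7]
  [0, -1, 5]

Apply the min-plus product entry-by-entry:
  C[0][0] = min over k of (A[0][0] + B[0][0] = -2 + 1 = -1, A[0][1] + B[1][0] = -1 + -2 = -3, A[0][2] + B[2][0] = -3 + 4 = 1) = -3 (attained at k = 1)
  C[0][1] = min over k of (A[0][0] + B[0][1] = -2 + 3 = 1, A[0][1] + B[1][1] = -1 + -5 = -6, A[0][2] + B[2][1] = -3 + 3 = 0) = -6 (attained at k = 1)
  C[0][2] = min over k of (A[0][0] + B[0][2] = -2 + -3 = -5, A[0][1] + B[1][2] = -1 + 9 = 8, A[0][2] + B[2][2] = -3 + 10 = 7) = -5 (attained at k = 0)
  C[1][0] = min over k of (A[1][0] + B[0][0] = -4 + 1 = -3, A[1][1] + B[1][0] = 1 + -2 = -1, A[1][2] + B[2][0] = 7 + 4 = 11) = -3 (attained at k = 0)
  C[1][1] = min over k of (A[1][0] + B[0][1] = -4 + 3 = -1, A[1][1] + B[1][1] = 1 + -5 = -4, A[1][2] + B[2][1] = 7 + 3 = 10) = -4 (attained at k = 1)
  C[1][2] = min over k of (A[1][0] + B[0][2] = -4 + -3 = -7, A[1][1] + B[1][2] = 1 + 9 = 10, A[1][2] + B[2][2] = 7 + 10 = 17) = -7 (attained at k = 0)
  C[2][0] = min over k of (A[2][0] + B[0][0] = 8 + 1 = 9, A[2][1] + B[1][0] = 10 + -2 = 8, A[2][2] + B[2][0] = -4 + 4 = 0) = 0 (attained at k = 2)
  C[2][1] = min over k of (A[2][0] + B[0][1] = 8 + 3 = 11, A[2][1] + B[1][1] = 10 + -5 = 5, A[2][2] + B[2][1] = -4 + 3 = -1) = -1 (attained at k = 2)
  C[2][2] = min over k of (A[2][0] + B[0][2] = 8 + -3 = 5, A[2][1] + B[1][2] = 10 + 9 = 19, A[2][2] + B[2][2] = -4 + 10 = 6) = 5 (attained at k = 0)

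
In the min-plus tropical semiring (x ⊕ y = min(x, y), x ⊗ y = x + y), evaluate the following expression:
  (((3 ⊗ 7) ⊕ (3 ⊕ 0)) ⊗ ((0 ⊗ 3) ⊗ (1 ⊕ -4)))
(((3 ⊗ 7) ⊕ (3 ⊕ 0)) ⊗ ((0 ⊗ 3) ⊗ (1 ⊕ -4))) = -1

Expand innermost to outermost. Recall ⊕ takes the minimum of its arguments and ⊗ takes their sum. Working out the expression (((3 ⊗ 7) ⊕ (3 ⊕ 0)) ⊗ ((0 ⊗ 3) ⊗ (1 ⊕ -4))) gives -1.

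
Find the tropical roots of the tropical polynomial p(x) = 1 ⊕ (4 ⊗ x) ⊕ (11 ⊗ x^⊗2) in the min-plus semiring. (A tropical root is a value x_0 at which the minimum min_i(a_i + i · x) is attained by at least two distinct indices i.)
Roots: {-7, -3}

Each tropical root is a break point of the lower envelope of the lines y = a_i + i · x (there are 3 lines, with slopes 0, 1, ..., 2). Only the lines that attain the minimum somewhere contribute to roots; other lines are dominated. Here the surviving (envelope) indices are i = 2, i = 1, i = 0.
Intersections between consecutive envelope lines give the roots: for adjacent envelope indices i < j the intersection is x = (a_i − a_j) / (j − i). Reading off the sorted break points: {-7, -3}.
Verification: at each break x_0, at least two indices attain the minimum of min_i(a_i + i · x_0).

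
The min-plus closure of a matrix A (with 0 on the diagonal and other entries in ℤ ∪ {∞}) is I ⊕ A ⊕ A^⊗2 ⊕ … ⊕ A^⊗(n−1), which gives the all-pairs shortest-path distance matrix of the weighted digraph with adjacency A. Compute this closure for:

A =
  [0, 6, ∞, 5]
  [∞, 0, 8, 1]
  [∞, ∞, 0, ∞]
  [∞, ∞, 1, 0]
Closure =
  [0, 6, 6, 5]
  [∞, 0, 2, 1]
  [∞, ∞, 0, ∞]
  [∞, ∞, 1, 0]

This is the Floyd-Warshall all-pairs shortest-path computation. For each intermediate vertex k = 0, 1, …, 3, update dist[i][j] ← min(dist[i][j], dist[i][k] + dist[k][j]). The final matrix gives, for each (i, j), the minimum total weight of any directed path from i to j (possibly empty when i = j).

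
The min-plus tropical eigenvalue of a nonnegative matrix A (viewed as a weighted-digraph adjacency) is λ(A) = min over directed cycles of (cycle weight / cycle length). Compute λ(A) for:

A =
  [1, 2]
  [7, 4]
λ(A) = 1

Enumerate directed cycles and compute their means (weight / length). Sample:
  cycle 0 → 0: weight = 1, length = 1, mean = 1/1 ≈ 1.000
  cycle 1 → 1: weight = 4, length = 1, mean = 4/1 ≈ 4.000
  cycle 0 → 1 → 0: weight = 9, length = 2, mean = 9/2 ≈ 4.500
  cycle 1 → 0 → 1: weight = 9, length = 2, mean = 9/2 ≈ 4.500
Minimum mean = 1.000, attained e.g. along the cycle 0 → 0 with weight 1 and length 1. So λ(A) = 1/1 = 1.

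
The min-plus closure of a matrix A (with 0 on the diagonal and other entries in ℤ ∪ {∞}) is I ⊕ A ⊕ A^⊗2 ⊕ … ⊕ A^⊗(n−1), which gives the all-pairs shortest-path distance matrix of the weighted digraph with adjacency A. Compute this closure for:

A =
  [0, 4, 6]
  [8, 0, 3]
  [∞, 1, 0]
Closure =
  [0, 4, 6]
  [8, 0, 3]
  [9, 1, 0]

This is the Floyd-Warshall all-pairs shortest-path computation. For each intermediate vertex k = 0, 1, …, 2, update dist[i][j] ← min(dist[i][j], dist[i][k] + dist[k][j]). The final matrix gives, for each (i, j), the minimum total weight of any directed path from i to j (possibly empty when i = j).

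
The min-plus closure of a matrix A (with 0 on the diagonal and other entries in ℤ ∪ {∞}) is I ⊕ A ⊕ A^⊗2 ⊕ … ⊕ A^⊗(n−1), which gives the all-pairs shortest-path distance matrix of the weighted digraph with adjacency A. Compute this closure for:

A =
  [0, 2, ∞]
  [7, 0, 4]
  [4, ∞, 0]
Closure =
  [0, 2, 6]
  [7, 0, 4]
  [4, 6, 0]

This is the Floyd-Warshall all-pairs shortest-path computation. For each intermediate vertex k = 0, 1, …, 2, update dist[i][j] ← min(dist[i][j], dist[i][k] + dist[k][j]). The final matrix gives, for each (i, j), the minimum total weight of any directed path from i to j (possibly empty when i = j).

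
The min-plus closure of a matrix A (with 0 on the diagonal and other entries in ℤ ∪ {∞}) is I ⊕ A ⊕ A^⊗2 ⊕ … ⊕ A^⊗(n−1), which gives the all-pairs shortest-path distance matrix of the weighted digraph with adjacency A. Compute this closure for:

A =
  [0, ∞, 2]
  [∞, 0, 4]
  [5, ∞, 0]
Closure =
  [0, ∞, 2]
  [9, 0, 4]
  [5, ∞, 0]

This is the Floyd-Warshall all-pairs shortest-path computation. For each intermediate vertex k = 0, 1, …, 2, update dist[i][j] ← min(dist[i][j], dist[i][k] + dist[k][j]). The final matrix gives, for each (i, j), the minimum total weight of any directed path from i to j (possibly empty when i = j).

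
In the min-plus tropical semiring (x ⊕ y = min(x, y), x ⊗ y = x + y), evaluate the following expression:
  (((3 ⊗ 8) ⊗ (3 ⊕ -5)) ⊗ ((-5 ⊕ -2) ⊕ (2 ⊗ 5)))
(((3 ⊗ 8) ⊗ (3 ⊕ -5)) ⊗ ((-5 ⊕ -2) ⊕ (2 ⊗ 5))) = 1

Expand innermost to outermost. Recall ⊕ takes the minimum of its arguments and ⊗ takes their sum. Working out the expression (((3 ⊗ 8) ⊗ (3 ⊕ -5)) ⊗ ((-5 ⊕ -2) ⊕ (2 ⊗ 5))) gives 1.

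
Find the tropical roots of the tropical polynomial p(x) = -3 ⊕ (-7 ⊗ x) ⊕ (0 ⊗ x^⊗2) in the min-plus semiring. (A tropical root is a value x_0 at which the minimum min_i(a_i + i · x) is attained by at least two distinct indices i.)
Roots: {-7, 4}

Each tropical root is a break point of the lower envelope of the lines y = a_i + i · x (there are 3 lines, with slopes 0, 1, ..., 2). Only the lines that attain the minimum somewhere contribute to roots; other lines are dominated. Here the surviving (envelope) indices are i = 2, i = 1, i = 0.
Intersections between consecutive envelope lines give the roots: for adjacent envelope indices i < j the intersection is x = (a_i − a_j) / (j − i). Reading off the sorted break points: {-7, 4}.
Verification: at each break x_0, at least two indices attain the minimum of min_i(a_i + i · x_0).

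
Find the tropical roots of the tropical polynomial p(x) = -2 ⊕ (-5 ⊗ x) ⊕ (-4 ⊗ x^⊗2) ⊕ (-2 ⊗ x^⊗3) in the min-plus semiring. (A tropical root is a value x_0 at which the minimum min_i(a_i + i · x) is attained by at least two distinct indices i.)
Roots: {-2, -1, 3}

Each tropical root is a break point of the lower envelope of the lines y = a_i + i · x (there are 4 lines, with slopes 0, 1, ..., 3). Only the lines that attain the minimum somewhere contribute to roots; other lines are dominated. Here the surviving (envelope) indices are i = 3, i = 2, i = 1, i = 0.
Intersections between consecutive envelope lines give the roots: for adjacent envelope indices i < j the intersection is x = (a_i − a_j) / (j − i). Reading off the sorted break points: {-2, -1, 3}.
Verification: at each break x_0, at least two indices attain the minimum of min_i(a_i + i · x_0).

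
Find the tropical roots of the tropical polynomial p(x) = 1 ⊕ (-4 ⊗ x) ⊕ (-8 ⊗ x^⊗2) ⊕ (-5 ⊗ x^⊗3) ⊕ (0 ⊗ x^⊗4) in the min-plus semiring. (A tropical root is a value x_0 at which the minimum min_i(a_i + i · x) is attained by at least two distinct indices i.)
Roots: {-5, -3, 4, 5}

Each tropical root is a break point of the lower envelope of the lines y = a_i + i · x (there are 5 lines, with slopes 0, 1, ..., 4). Only the lines that attain the minimum somewhere contribute to roots; other lines are dominated. Here the surviving (envelope) indices are i = 4, i = 3, i = 2, i = 1, i = 0.
Intersections between consecutive envelope lines give the roots: for adjacent envelope indices i < j the intersection is x = (a_i − a_j) / (j − i). Reading off the sorted break points: {-5, -3, 4, 5}.
Verification: at each break x_0, at least two indices attain the minimum of min_i(a_i + i · x_0).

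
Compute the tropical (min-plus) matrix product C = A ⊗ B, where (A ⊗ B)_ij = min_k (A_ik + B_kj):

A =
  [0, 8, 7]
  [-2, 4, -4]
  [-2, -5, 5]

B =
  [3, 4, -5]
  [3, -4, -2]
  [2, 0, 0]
A ⊗ B =
  [3, 4, -5]
  [-2, -4, -7]
  [-2, -9, -7]

Apply the min-plus product entry-by-entry:
  C[0][0] = min over k of (A[0][0] + B[0][0] = 0 + 3 = 3, A[0][1] + B[1][0] = 8 + 3 = 11, A[0][2] + B[2][0] = 7 + 2 = 9) = 3 (attained at k = 0)
  C[0][1] = min over k of (A[0][0] + B[0][1] = 0 + 4 = 4, A[0][1] + B[1][1] = 8 + -4 = 4, A[0][2] + B[2][1] = 7 + 0 = 7) = 4 (attained at k = 0)
  C[0][2] = min over k of (A[0][0] + B[0][2] = 0 + -5 = -5, A[0][1] + B[1][2] = 8 + -2 = 6, A[0][2] + B[2][2] = 7 + 0 = 7) = -5 (attained at k = 0)
  C[1][0] = min over k of (A[1][0] + B[0][0] = -2 + 3 = 1, A[1][1] + B[1][0] = 4 + 3 = 7, A[1][2] + B[2][0] = -4 + 2 = -2) = -2 (attained at k = 2)
  C[1][1] = min over k of (A[1][0] + B[0][1] = -2 + 4 = 2, A[1][1] + B[1][1] = 4 + -4 = 0, A[1][2] + B[2][1] = -4 + 0 = -4) = -4 (attained at k = 2)
  C[1][2] = min over k of (A[1][0] + B[0][2] = -2 + -5 = -7, A[1][1] + B[1][2] = 4 + -2 = 2, A[1][2] + B[2][2] = -4 + 0 = -4) = -7 (attained at k = 0)
  C[2][0] = min over k of (A[2][0] + B[0][0] = -2 + 3 = 1, A[2][1] + B[1][0] = -5 + 3 = -2, A[2][2] + B[2][0] = 5 + 2 = 7) = -2 (attained at k = 1)
  C[2][1] = min over k of (A[2][0] + B[0][1] = -2 + 4 = 2, A[2][1] + B[1][1] = -5 + -4 = -9, A[2][2] + B[2][1] = 5 + 0 = 5) = -9 (attained at k = 1)
  C[2][2] = min over k of (A[2][0] + B[0][2] = -2 + -5 = -7, A[2][1] + B[1][2] = -5 + -2 = -7, A[2][2] + B[2][2] = 5 + 0 = 5) = -7 (attained at k = 0)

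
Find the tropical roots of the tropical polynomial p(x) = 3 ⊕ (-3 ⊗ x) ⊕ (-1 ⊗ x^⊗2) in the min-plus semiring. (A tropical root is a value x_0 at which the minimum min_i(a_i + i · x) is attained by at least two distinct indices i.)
Roots: {-2, 6}

Each tropical root is a break point of the lower envelope of the lines y = a_i + i · x (there are 3 lines, with slopes 0, 1, ..., 2). Only the lines that attain the minimum somewhere contribute to roots; other lines are dominated. Here the surviving (envelope) indices are i = 2, i = 1, i = 0.
Intersections between consecutive envelope lines give the roots: for adjacent envelope indices i < j the intersection is x = (a_i − a_j) / (j − i). Reading off the sorted break points: {-2, 6}.
Verification: at each break x_0, at least two indices attain the minimum of min_i(a_i + i · x_0).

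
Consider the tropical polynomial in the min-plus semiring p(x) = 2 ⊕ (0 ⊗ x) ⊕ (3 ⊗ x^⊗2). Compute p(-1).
p(-1) = -1

A tropical monomial a ⊗ x^⊗i evaluates to a + i · x. Evaluating each term at x = -1:
  Term 0 contributes 2 + 0 · -1 = 2
  Term 1 contributes 0 + 1 · -1 = -1
  Term 2 contributes 3 + 2 · -1 = 1
p(-1) = ⊕ of these = min[2, -1, 1] = -1.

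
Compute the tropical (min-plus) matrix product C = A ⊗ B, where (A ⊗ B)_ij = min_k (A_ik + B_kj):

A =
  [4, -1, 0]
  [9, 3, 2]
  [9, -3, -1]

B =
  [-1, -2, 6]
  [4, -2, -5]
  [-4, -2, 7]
A ⊗ B =
  [-4, -3, -6]
  [-2, 0, -2]
  [-5, -5, -8]

Apply the min-plus product entry-by-entry:
  C[0][0] = min over k of (A[0][0] + B[0][0] = 4 + -1 = 3, A[0][1] + B[1][0] = -1 + 4 = 3, A[0][2] + B[2][0] = 0 + -4 = -4) = -4 (attained at k = 2)
  C[0][1] = min over k of (A[0][0] + B[0][1] = 4 + -2 = 2, A[0][1] + B[1][1] = -1 + -2 = -3, A[0][2] + B[2][1] = 0 + -2 = -2) = -3 (attained at k = 1)
  C[0][2] = min over k of (A[0][0] + B[0][2] = 4 + 6 = 10, A[0][1] + B[1][2] = -1 + -5 = -6, A[0][2] + B[2][2] = 0 + 7 = 7) = -6 (attained at k = 1)
  C[1][0] = min over k of (A[1][0] + B[0][0] = 9 + -1 = 8, A[1][1] + B[1][0] = 3 + 4 = 7, A[1][2] + B[2][0] = 2 + -4 = -2) = -2 (attained at k = 2)
  C[1][1] = min over k of (A[1][0] + B[0][1] = 9 + -2 = 7, A[1][1] + B[1][1] = 3 + -2 = 1, A[1][2] + B[2][1] = 2 + -2 = 0) = 0 (attained at k = 2)
  C[1][2] = min over k of (A[1][0] + B[0][2] = 9 + 6 = 15, A[1][1] + B[1][2] = 3 + -5 = -2, A[1][2] + B[2][2] = 2 + 7 = 9) = -2 (attained at k = 1)
  C[2][0] = min over k of (A[2][0] + B[0][0] = 9 + -1 = 8, A[2][1] + B[1][0] = -3 + 4 = 1, A[2][2] + B[2][0] = -1 + -4 = -5) = -5 (attained at k = 2)
  C[2][1] = min over k of (A[2][0] + B[0][1] = 9 + -2 = 7, A[2][1] + B[1][1] = -3 + -2 = -5, A[2][2] + B[2][1] = -1 + -2 = -3) = -5 (attained at k = 1)
  C[2][2] = min over k of (A[2][0] + B[0][2] = 9 + 6 = 15, A[2][1] + B[1][2] = -3 + -5 = -8, A[2][2] + B[2][2] = -1 + 7 = 6) = -8 (attained at k = 1)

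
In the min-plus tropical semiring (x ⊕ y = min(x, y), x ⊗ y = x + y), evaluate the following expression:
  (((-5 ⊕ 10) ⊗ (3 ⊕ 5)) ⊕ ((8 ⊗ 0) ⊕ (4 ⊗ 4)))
(((-5 ⊕ 10) ⊗ (3 ⊕ 5)) ⊕ ((8 ⊗ 0) ⊕ (4 ⊗ 4))) = -2

Expand innermost to outermost. Recall ⊕ takes the minimum of its arguments and ⊗ takes their sum. Working out the expression (((-5 ⊕ 10) ⊗ (3 ⊕ 5)) ⊕ ((8 ⊗ 0) ⊕ (4 ⊗ 4))) gives -2.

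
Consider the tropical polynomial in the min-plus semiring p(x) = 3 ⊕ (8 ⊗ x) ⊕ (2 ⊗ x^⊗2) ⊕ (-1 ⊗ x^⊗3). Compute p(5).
p(5) = 3

A tropical monomial a ⊗ x^⊗i evaluates to a + i · x. Evaluating each term at x = 5:
  Term 0 contributes 3 + 0 · 5 = 3
  Term 1 contributes 8 + 1 · 5 = 13
  Term 2 contributes 2 + 2 · 5 = 12
  Term 3 contributes -1 + 3 · 5 = 14
p(5) = ⊕ of these = min[3, 13, 12, 14] = 3.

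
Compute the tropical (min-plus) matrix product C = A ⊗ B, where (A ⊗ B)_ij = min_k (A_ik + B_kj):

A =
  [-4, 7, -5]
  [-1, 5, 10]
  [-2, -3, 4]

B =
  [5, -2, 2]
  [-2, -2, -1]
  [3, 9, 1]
A ⊗ B =
  [-2, -6, -4]
  [3, -3, 1]
  [-5, -5, -4]

Apply the min-plus product entry-by-entry:
  C[0][0] = min over k of (A[0][0] + B[0][0] = -4 + 5 = 1, A[0][1] + B[1][0] = 7 + -2 = 5, A[0][2] + B[2][0] = -5 + 3 = -2) = -2 (attained at k = 2)
  C[0][1] = min over k of (A[0][0] + B[0][1] = -4 + -2 = -6, A[0][1] + B[1][1] = 7 + -2 = 5, A[0][2] + B[2][1] = -5 + 9 = 4) = -6 (attained at k = 0)
  C[0][2] = min over k of (A[0][0] + B[0][2] = -4 + 2 = -2, A[0][1] + B[1][2] = 7 + -1 = 6, A[0][2] + B[2][2] = -5 + 1 = -4) = -4 (attained at k = 2)
  C[1][0] = min over k of (A[1][0] + B[0][0] = -1 + 5 = 4, A[1][1] + B[1][0] = 5 + -2 = 3, A[1][2] + B[2][0] = 10 + 3 = 13) = 3 (attained at k = 1)
  C[1][1] = min over k of (A[1][0] + B[0][1] = -1 + -2 = -3, A[1][1] + B[1][1] = 5 + -2 = 3, A[1][2] + B[2][1] = 10 + 9 = 19) = -3 (attained at k = 0)
  C[1][2] = min over k of (A[1][0] + B[0][2] = -1 + 2 = 1, A[1][1] + B[1][2] = 5 + -1 = 4, A[1][2] + B[2][2] = 10 + 1 = 11) = 1 (attained at k = 0)
  C[2][0] = min over k of (A[2][0] + B[0][0] = -2 + 5 = 3, A[2][1] + B[1][0] = -3 + -2 = -5, A[2][2] + B[2][0] = 4 + 3 = 7) = -5 (attained at k = 1)
  C[2][1] = min over k of (A[2][0] + B[0][1] = -2 + -2 = -4, A[2][1] + B[1][1] = -3 + -2 = -5, A[2][2] + B[2][1] = 4 + 9 = 13) = -5 (attained at k = 1)
  C[2][2] = min over k of (A[2][0] + B[0][2] = -2 + 2 = 0, A[2][1] + B[1][2] = -3 + -1 = -4, A[2][2] + B[2][2] = 4 + 1 = 5) = -4 (attained at k = 1)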